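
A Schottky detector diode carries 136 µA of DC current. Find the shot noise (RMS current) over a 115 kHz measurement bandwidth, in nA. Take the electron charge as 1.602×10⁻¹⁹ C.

2.24 nA

I_n = √(2qI·B)
2qI·B = 2 × 1.602×10⁻¹⁹ × 1.36×10⁻⁴ × 1.15×10⁵ = 5.01×10⁻¹⁸ A²
I_n = √(5.01×10⁻¹⁸) = 2.24×10⁻⁹ A = 2.24 nA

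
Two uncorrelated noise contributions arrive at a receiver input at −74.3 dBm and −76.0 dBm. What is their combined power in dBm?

Convert to linear, add, convert back:
P₁ = 3.72×10⁻¹¹ W, P₂ = 2.51×10⁻¹¹ W
P_tot = 6.23×10⁻¹¹ W → 10 log₁₀(P_tot / 10⁻³) = −72.1 dBm

−72.1 dBm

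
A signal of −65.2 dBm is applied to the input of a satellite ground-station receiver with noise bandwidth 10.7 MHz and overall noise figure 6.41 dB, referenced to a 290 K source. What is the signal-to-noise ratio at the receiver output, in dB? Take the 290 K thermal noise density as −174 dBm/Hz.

Noise floor: N = −174 + 10 log₁₀(B) + NF
10 log₁₀(1.07×10⁷) = 70.29 dB
N = −174 + 70.29 + 6.41 = −97.30 dBm
SNR = P_sig − N = −65.2 − (−97.30) = 32.10 dB → 32.1 dB

32.1 dB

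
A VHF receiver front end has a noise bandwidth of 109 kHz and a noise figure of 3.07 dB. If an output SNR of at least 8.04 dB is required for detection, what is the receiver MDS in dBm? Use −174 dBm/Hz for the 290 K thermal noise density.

−112.5 dBm

Sensitivity = −174 + 10 log₁₀(B) + NF + SNR_min
= −174 + 50.37 + 3.07 + 8.04
= −112.52 dBm → −112.5 dBm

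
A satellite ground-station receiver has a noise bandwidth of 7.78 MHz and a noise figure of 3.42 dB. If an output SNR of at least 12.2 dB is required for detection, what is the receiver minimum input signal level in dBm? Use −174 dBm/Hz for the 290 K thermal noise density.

Sensitivity = −174 + 10 log₁₀(B) + NF + SNR_min
= −174 + 68.91 + 3.42 + 12.2
= −89.47 dBm → −89.5 dBm

−89.5 dBm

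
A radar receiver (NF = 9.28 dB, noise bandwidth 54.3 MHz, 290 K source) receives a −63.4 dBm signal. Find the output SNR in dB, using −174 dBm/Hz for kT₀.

24.0 dB

Noise floor: N = −174 + 10 log₁₀(B) + NF
10 log₁₀(5.43×10⁷) = 77.35 dB
N = −174 + 77.35 + 9.28 = −87.37 dBm
SNR = P_sig − N = −63.4 − (−87.37) = 23.97 dB → 24.0 dB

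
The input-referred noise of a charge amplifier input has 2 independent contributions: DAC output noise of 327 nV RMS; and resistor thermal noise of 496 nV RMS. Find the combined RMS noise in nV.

594 nV

Uncorrelated sources add in power (mean-square): V_tot = √(ΣV_i²)
V_tot = √[(3.27×10⁻⁷)² + (4.96×10⁻⁷)²] = 5.94×10⁻⁷ V = 594 nV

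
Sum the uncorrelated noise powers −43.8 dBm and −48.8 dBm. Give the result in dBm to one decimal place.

Convert to linear, add, convert back:
P₁ = 4.17×10⁻⁸ W, P₂ = 1.32×10⁻⁸ W
P_tot = 5.49×10⁻⁸ W → 10 log₁₀(P_tot / 10⁻³) = −42.6 dBm

−42.6 dBm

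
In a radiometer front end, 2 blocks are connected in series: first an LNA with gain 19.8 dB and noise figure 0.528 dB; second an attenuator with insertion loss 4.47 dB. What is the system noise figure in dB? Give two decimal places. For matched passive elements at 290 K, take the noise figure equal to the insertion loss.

0.60 dB

Convert to linear (a loss of L dB is a gain of −L dB): F_i = 10^(NF_i/10), G_i = 10^(G_i,dB/10)
  Stage 1: F_1 = 10^(0.528/10) = 1.129, G_1 = 10^(19.8/10) = 95.50
  Stage 2: F_2 = 10^(4.47/10) = 2.799, G_2 = 10^(−4.47/10) = 0.3573
Friis cascade:
  F = 1.129 + (2.799 − 1)/95.50 = 1.148
NF = 10 log₁₀(1.148) = 0.60 dB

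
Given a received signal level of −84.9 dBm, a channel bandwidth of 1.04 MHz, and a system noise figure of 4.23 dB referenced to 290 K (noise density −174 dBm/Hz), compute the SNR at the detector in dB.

24.7 dB

Noise floor: N = −174 + 10 log₁₀(B) + NF
10 log₁₀(1.04×10⁶) = 60.17 dB
N = −174 + 60.17 + 4.23 = −109.60 dBm
SNR = P_sig − N = −84.9 − (−109.60) = 24.70 dB → 24.7 dB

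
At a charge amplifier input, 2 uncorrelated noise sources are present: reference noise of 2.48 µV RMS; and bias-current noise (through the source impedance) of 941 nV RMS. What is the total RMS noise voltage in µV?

Uncorrelated sources add in power (mean-square): V_tot = √(ΣV_i²)
V_tot = √[(2.48×10⁻⁶)² + (9.41×10⁻⁷)²] = 2.65×10⁻⁶ V = 2.65 µV

2.65 µV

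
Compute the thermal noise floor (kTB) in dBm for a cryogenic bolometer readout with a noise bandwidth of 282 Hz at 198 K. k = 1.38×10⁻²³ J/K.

−151.1 dBm

P_n = kTB = 1.38×10⁻²³ × 198 × 2.82×10² = 7.71×10⁻¹⁹ W
In dBm: 10 log₁₀(7.71×10⁻¹⁹ / 10⁻³) = −151.1 dBm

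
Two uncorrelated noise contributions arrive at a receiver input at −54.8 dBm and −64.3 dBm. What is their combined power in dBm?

Convert to linear, add, convert back:
P₁ = 3.31×10⁻⁹ W, P₂ = 3.72×10⁻¹⁰ W
P_tot = 3.68×10⁻⁹ W → 10 log₁₀(P_tot / 10⁻³) = −54.3 dBm

−54.3 dBm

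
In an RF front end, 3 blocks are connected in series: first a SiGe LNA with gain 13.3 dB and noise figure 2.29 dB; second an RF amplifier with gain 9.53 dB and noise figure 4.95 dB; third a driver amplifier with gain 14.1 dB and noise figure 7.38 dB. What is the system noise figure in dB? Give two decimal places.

Convert to linear (a loss of L dB is a gain of −L dB): F_i = 10^(NF_i/10), G_i = 10^(G_i,dB/10)
  Stage 1: F_1 = 10^(2.29/10) = 1.694, G_1 = 10^(13.3/10) = 21.38
  Stage 2: F_2 = 10^(4.95/10) = 3.126, G_2 = 10^(9.53/10) = 8.974
  Stage 3: F_3 = 10^(7.38/10) = 5.470, G_3 = 10^(14.1/10) = 25.70
Friis cascade:
  F = 1.694 + (3.126 − 1)/21.38 + (5.470 − 1)/191.9 = 1.817
NF = 10 log₁₀(1.817) = 2.59 dB

2.59 dB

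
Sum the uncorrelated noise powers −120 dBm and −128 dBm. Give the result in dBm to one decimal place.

−119.4 dBm

Convert to linear, add, convert back:
P₁ = 1.00×10⁻¹⁵ W, P₂ = 1.58×10⁻¹⁶ W
P_tot = 1.16×10⁻¹⁵ W → 10 log₁₀(P_tot / 10⁻³) = −119.4 dBm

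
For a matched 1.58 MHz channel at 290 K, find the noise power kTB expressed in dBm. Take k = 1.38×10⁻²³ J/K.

P_n = kTB = 1.38×10⁻²³ × 290 × 1.58×10⁶ = 6.32×10⁻¹⁵ W
In dBm: 10 log₁₀(6.32×10⁻¹⁵ / 10⁻³) = −112.0 dBm

−112.0 dBm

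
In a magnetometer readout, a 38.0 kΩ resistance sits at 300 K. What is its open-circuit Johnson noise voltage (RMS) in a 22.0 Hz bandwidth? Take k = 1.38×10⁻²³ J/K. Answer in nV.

V_n = √(4kTRB)
4kTRB = 4 × 1.38×10⁻²³ × 300 × 3.80×10⁴ × 2.20×10¹ = 1.38×10⁻¹⁴ V²
V_n = √(1.38×10⁻¹⁴) = 1.18×10⁻⁷ V = 118 nV

118 nV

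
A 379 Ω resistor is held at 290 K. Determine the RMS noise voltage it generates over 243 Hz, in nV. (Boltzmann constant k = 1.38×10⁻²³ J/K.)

V_n = √(4kTRB)
4kTRB = 4 × 1.38×10⁻²³ × 290 × 3.79×10² × 2.43×10² = 1.47×10⁻¹⁵ V²
V_n = √(1.47×10⁻¹⁵) = 3.84×10⁻⁸ V = 38.4 nV

38.4 nV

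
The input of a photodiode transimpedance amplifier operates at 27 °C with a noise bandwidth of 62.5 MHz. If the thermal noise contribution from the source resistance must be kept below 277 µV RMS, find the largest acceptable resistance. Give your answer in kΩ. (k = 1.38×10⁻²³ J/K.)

74.1 kΩ

T = 27 °C + 273.15 = 300.15 K
Johnson–Nyquist: V_n = √(4kTRB) ⇒ R = V_n² / (4kTB)
4kTB = 4 × 1.38×10⁻²³ × 300.15 × 6.25×10⁷ = 1.04×10⁻¹²
R = (2.77×10⁻⁴)² / 1.04×10⁻¹² = 7.41×10⁴ Ω = 74.1 kΩ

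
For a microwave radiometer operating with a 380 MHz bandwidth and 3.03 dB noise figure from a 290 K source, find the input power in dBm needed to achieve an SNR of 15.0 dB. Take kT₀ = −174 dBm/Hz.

Sensitivity = −174 + 10 log₁₀(B) + NF + SNR_min
= −174 + 85.8 + 3.03 + 15.0
= −70.17 dBm → −70.2 dBm

−70.2 dBm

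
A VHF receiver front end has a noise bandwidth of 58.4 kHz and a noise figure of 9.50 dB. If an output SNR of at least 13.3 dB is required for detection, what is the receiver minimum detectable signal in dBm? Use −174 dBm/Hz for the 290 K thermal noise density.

−103.5 dBm

Sensitivity = −174 + 10 log₁₀(B) + NF + SNR_min
= −174 + 47.66 + 9.50 + 13.3
= −103.54 dBm → −103.5 dBm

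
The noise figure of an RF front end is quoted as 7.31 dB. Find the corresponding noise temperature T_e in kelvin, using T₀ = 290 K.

F = 10^(7.31/10) = 5.3827
T_e = (F − 1)·T₀ = (5.3827 − 1) × 290 = 1271 K

1271 K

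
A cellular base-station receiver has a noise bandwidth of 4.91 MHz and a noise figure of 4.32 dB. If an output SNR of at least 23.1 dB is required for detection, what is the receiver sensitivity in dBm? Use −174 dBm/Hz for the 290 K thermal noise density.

Sensitivity = −174 + 10 log₁₀(B) + NF + SNR_min
= −174 + 66.91 + 4.32 + 23.1
= −79.67 dBm → −79.7 dBm

−79.7 dBm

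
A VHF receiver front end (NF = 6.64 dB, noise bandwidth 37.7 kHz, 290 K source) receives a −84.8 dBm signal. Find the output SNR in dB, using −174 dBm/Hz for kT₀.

36.8 dB

Noise floor: N = −174 + 10 log₁₀(B) + NF
10 log₁₀(3.77×10⁴) = 45.76 dB
N = −174 + 45.76 + 6.64 = −121.60 dBm
SNR = P_sig − N = −84.8 − (−121.60) = 36.80 dB → 36.8 dB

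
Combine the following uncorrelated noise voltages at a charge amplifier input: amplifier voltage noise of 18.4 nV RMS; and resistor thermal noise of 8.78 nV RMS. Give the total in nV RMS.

20.4 nV

Uncorrelated sources add in power (mean-square): V_tot = √(ΣV_i²)
V_tot = √[(1.84×10⁻⁸)² + (8.78×10⁻⁹)²] = 2.04×10⁻⁸ V = 20.4 nV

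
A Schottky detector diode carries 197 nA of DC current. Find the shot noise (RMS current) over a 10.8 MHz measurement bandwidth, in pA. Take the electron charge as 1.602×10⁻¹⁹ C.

826 pA

I_n = √(2qI·B)
2qI·B = 2 × 1.602×10⁻¹⁹ × 1.97×10⁻⁷ × 1.08×10⁷ = 6.82×10⁻¹⁹ A²
I_n = √(6.82×10⁻¹⁹) = 8.26×10⁻¹⁰ A = 826 pA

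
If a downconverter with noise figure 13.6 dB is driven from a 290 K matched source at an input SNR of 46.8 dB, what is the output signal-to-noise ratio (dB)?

By definition F = SNR_in/SNR_out, so in dB: SNR_out = SNR_in − NF
SNR_out = 46.8 − 13.6 = 33.2 dB

33.2 dB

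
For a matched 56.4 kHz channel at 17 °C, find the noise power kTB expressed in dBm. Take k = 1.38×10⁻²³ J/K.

−126.5 dBm

T = 17 °C + 273.15 = 290.15 K
P_n = kTB = 1.38×10⁻²³ × 290.15 × 5.64×10⁴ = 2.26×10⁻¹⁶ W
In dBm: 10 log₁₀(2.26×10⁻¹⁶ / 10⁻³) = −126.5 dBm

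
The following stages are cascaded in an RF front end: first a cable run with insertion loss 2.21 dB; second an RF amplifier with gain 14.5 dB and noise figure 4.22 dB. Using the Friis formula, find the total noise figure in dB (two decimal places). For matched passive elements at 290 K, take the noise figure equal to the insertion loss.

Convert to linear (a loss of L dB is a gain of −L dB): F_i = 10^(NF_i/10), G_i = 10^(G_i,dB/10)
  Stage 1: F_1 = 10^(2.21/10) = 1.663, G_1 = 10^(−2.21/10) = 0.6012
  Stage 2: F_2 = 10^(4.22/10) = 2.642, G_2 = 10^(14.5/10) = 28.18
Friis cascade:
  F = 1.663 + (2.642 − 1)/0.6012 = 4.395
NF = 10 log₁₀(4.395) = 6.43 dB

6.43 dB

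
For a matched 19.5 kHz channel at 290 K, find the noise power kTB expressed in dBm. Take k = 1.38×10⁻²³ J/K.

P_n = kTB = 1.38×10⁻²³ × 290 × 1.95×10⁴ = 7.80×10⁻¹⁷ W
In dBm: 10 log₁₀(7.80×10⁻¹⁷ / 10⁻³) = −131.1 dBm

−131.1 dBm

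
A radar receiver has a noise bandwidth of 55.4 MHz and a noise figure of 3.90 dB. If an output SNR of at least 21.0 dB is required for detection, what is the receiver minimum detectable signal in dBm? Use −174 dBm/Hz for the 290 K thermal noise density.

Sensitivity = −174 + 10 log₁₀(B) + NF + SNR_min
= −174 + 77.44 + 3.90 + 21.0
= −71.66 dBm → −71.7 dBm

−71.7 dBm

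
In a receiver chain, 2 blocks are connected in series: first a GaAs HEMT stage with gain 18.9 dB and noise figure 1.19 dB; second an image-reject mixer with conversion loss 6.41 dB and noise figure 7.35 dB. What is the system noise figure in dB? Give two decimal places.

Convert to linear (a loss of L dB is a gain of −L dB): F_i = 10^(NF_i/10), G_i = 10^(G_i,dB/10)
  Stage 1: F_1 = 10^(1.19/10) = 1.315, G_1 = 10^(18.9/10) = 77.62
  Stage 2: F_2 = 10^(7.35/10) = 5.433, G_2 = 10^(−6.41/10) = 0.2286
Friis cascade:
  F = 1.315 + (5.433 − 1)/77.62 = 1.372
NF = 10 log₁₀(1.372) = 1.37 dB

1.37 dB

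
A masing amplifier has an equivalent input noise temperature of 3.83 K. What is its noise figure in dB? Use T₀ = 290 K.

0.057 dB

F = 1 + T_e/T₀ = 1 + 3.83/290 = 1.01321
NF = 10 log₁₀(1.01321) = 0.057 dB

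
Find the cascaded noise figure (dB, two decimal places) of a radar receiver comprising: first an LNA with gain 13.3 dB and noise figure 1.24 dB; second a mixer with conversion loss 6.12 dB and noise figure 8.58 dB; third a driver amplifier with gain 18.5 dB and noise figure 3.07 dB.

Convert to linear (a loss of L dB is a gain of −L dB): F_i = 10^(NF_i/10), G_i = 10^(G_i,dB/10)
  Stage 1: F_1 = 10^(1.24/10) = 1.330, G_1 = 10^(13.3/10) = 21.38
  Stage 2: F_2 = 10^(8.58/10) = 7.211, G_2 = 10^(−6.12/10) = 0.2443
  Stage 3: F_3 = 10^(3.07/10) = 2.028, G_3 = 10^(18.5/10) = 70.79
Friis cascade:
  F = 1.330 + (7.211 − 1)/21.38 + (2.028 − 1)/5.224 = 1.818
NF = 10 log₁₀(1.818) = 2.60 dB

2.60 dB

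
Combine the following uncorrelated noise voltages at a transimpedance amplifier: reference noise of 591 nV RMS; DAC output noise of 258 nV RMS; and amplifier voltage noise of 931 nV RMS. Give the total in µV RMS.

1.13 µV

Uncorrelated sources add in power (mean-square): V_tot = √(ΣV_i²)
V_tot = √[(5.91×10⁻⁷)² + (2.58×10⁻⁷)² + (9.31×10⁻⁷)²] = 1.13×10⁻⁶ V = 1.13 µV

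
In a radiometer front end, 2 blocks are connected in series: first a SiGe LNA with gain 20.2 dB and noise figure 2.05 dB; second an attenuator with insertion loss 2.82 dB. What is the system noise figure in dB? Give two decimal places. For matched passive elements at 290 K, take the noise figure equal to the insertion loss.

Convert to linear (a loss of L dB is a gain of −L dB): F_i = 10^(NF_i/10), G_i = 10^(G_i,dB/10)
  Stage 1: F_1 = 10^(2.05/10) = 1.603, G_1 = 10^(20.2/10) = 104.7
  Stage 2: F_2 = 10^(2.82/10) = 1.914, G_2 = 10^(−2.82/10) = 0.5224
Friis cascade:
  F = 1.603 + (1.914 − 1)/104.7 = 1.612
NF = 10 log₁₀(1.612) = 2.07 dB

2.07 dB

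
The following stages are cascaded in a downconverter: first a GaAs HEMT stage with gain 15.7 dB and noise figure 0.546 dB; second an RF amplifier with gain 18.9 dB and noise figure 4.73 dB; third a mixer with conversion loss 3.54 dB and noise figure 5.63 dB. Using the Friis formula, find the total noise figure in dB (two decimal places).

Convert to linear (a loss of L dB is a gain of −L dB): F_i = 10^(NF_i/10), G_i = 10^(G_i,dB/10)
  Stage 1: F_1 = 10^(0.546/10) = 1.134, G_1 = 10^(15.7/10) = 37.15
  Stage 2: F_2 = 10^(4.73/10) = 2.972, G_2 = 10^(18.9/10) = 77.62
  Stage 3: F_3 = 10^(5.63/10) = 3.656, G_3 = 10^(−3.54/10) = 0.4426
Friis cascade:
  F = 1.134 + (2.972 − 1)/37.15 + (3.656 − 1)/2884 = 1.188
NF = 10 log₁₀(1.188) = 0.75 dB

0.75 dB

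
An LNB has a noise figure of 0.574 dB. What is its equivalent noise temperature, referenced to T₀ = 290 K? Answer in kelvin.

F = 10^(0.574/10) = 1.1413
T_e = (F − 1)·T₀ = (1.1413 − 1) × 290 = 41.0 K

41.0 K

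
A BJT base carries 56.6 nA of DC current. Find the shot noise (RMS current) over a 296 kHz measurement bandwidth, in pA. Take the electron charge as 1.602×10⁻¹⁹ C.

73.3 pA

I_n = √(2qI·B)
2qI·B = 2 × 1.602×10⁻¹⁹ × 5.66×10⁻⁸ × 2.96×10⁵ = 5.37×10⁻²¹ A²
I_n = √(5.37×10⁻²¹) = 7.33×10⁻¹¹ A = 73.3 pA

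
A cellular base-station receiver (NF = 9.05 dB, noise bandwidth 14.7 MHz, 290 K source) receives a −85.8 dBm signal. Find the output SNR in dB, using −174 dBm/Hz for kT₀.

7.5 dB

Noise floor: N = −174 + 10 log₁₀(B) + NF
10 log₁₀(1.47×10⁷) = 71.67 dB
N = −174 + 71.67 + 9.05 = −93.28 dBm
SNR = P_sig − N = −85.8 − (−93.28) = 7.48 dB → 7.5 dB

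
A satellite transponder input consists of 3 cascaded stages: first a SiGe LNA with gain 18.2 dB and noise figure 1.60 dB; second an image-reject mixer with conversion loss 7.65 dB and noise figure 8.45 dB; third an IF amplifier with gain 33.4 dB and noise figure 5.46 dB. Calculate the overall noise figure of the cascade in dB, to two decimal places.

2.45 dB

Convert to linear (a loss of L dB is a gain of −L dB): F_i = 10^(NF_i/10), G_i = 10^(G_i,dB/10)
  Stage 1: F_1 = 10^(1.60/10) = 1.445, G_1 = 10^(18.2/10) = 66.07
  Stage 2: F_2 = 10^(8.45/10) = 6.998, G_2 = 10^(−7.65/10) = 0.1718
  Stage 3: F_3 = 10^(5.46/10) = 3.516, G_3 = 10^(33.4/10) = 2188
Friis cascade:
  F = 1.445 + (6.998 − 1)/66.07 + (3.516 − 1)/11.35 = 1.758
NF = 10 log₁₀(1.758) = 2.45 dB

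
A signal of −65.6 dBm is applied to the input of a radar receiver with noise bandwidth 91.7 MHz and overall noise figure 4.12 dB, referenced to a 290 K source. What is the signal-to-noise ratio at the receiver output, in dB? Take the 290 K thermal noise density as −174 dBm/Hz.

Noise floor: N = −174 + 10 log₁₀(B) + NF
10 log₁₀(9.17×10⁷) = 79.62 dB
N = −174 + 79.62 + 4.12 = −90.26 dBm
SNR = P_sig − N = −65.6 − (−90.26) = 24.66 dB → 24.7 dB

24.7 dB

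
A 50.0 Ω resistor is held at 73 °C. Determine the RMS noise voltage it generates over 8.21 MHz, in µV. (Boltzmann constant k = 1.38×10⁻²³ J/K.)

T = 73 °C + 273.15 = 346.15 K
V_n = √(4kTRB)
4kTRB = 4 × 1.38×10⁻²³ × 346.15 × 5.00×10¹ × 8.21×10⁶ = 7.84×10⁻¹² V²
V_n = √(7.84×10⁻¹²) = 2.80×10⁻⁶ V = 2.80 µV

2.80 µV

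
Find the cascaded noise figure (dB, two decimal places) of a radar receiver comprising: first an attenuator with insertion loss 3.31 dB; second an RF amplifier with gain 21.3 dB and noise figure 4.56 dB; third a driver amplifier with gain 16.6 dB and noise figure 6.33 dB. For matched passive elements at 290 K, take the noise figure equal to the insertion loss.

Convert to linear (a loss of L dB is a gain of −L dB): F_i = 10^(NF_i/10), G_i = 10^(G_i,dB/10)
  Stage 1: F_1 = 10^(3.31/10) = 2.143, G_1 = 10^(−3.31/10) = 0.4667
  Stage 2: F_2 = 10^(4.56/10) = 2.858, G_2 = 10^(21.3/10) = 134.9
  Stage 3: F_3 = 10^(6.33/10) = 4.295, G_3 = 10^(16.6/10) = 45.71
Friis cascade:
  F = 2.143 + (2.858 − 1)/0.4667 + (4.295 − 1)/62.95 = 6.176
NF = 10 log₁₀(6.176) = 7.91 dB

7.91 dB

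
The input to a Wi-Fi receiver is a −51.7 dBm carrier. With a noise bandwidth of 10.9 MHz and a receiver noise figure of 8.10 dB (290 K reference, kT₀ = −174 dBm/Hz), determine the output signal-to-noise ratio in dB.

43.8 dB

Noise floor: N = −174 + 10 log₁₀(B) + NF
10 log₁₀(1.09×10⁷) = 70.37 dB
N = −174 + 70.37 + 8.10 = −95.53 dBm
SNR = P_sig − N = −51.7 − (−95.53) = 43.83 dB → 43.8 dB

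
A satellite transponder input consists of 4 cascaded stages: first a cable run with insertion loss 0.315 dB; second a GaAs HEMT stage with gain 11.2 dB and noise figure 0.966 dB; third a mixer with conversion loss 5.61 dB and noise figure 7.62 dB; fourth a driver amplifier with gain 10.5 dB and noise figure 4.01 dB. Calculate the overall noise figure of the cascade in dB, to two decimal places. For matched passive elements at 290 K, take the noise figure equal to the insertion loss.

3.39 dB

Convert to linear (a loss of L dB is a gain of −L dB): F_i = 10^(NF_i/10), G_i = 10^(G_i,dB/10)
  Stage 1: F_1 = 10^(0.315/10) = 1.075, G_1 = 10^(−0.315/10) = 0.9300
  Stage 2: F_2 = 10^(0.966/10) = 1.249, G_2 = 10^(11.2/10) = 13.18
  Stage 3: F_3 = 10^(7.62/10) = 5.781, G_3 = 10^(−5.61/10) = 0.2748
  Stage 4: F_4 = 10^(4.01/10) = 2.518, G_4 = 10^(10.5/10) = 11.22
Friis cascade:
  F = 1.075 + (1.249 − 1)/0.9300 + (5.781 − 1)/12.26 + (2.518 − 1)/3.369 = 2.184
NF = 10 log₁₀(2.184) = 3.39 dB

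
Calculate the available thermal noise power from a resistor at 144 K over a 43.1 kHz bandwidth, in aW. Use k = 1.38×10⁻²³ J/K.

P_n = kTB = 1.38×10⁻²³ × 144 × 4.31×10⁴ = 8.56×10⁻¹⁷ W = 85.6 aW

85.6 aW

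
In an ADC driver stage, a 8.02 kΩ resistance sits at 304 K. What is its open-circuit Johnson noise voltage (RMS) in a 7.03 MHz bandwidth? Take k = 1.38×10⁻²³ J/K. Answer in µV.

30.8 µV

V_n = √(4kTRB)
4kTRB = 4 × 1.38×10⁻²³ × 304 × 8.02×10³ × 7.03×10⁶ = 9.46×10⁻¹⁰ V²
V_n = √(9.46×10⁻¹⁰) = 3.08×10⁻⁵ V = 30.8 µV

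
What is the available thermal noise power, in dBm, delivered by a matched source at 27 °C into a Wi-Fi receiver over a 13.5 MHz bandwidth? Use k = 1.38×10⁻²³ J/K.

−102.5 dBm

T = 27 °C + 273.15 = 300.15 K
P_n = kTB = 1.38×10⁻²³ × 300.15 × 1.35×10⁷ = 5.59×10⁻¹⁴ W
In dBm: 10 log₁₀(5.59×10⁻¹⁴ / 10⁻³) = −102.5 dBm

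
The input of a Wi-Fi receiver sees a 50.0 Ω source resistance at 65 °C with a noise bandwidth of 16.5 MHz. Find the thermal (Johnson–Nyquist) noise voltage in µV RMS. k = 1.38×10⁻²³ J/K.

T = 65 °C + 273.15 = 338.15 K
V_n = √(4kTRB)
4kTRB = 4 × 1.38×10⁻²³ × 338.15 × 5.00×10¹ × 1.65×10⁷ = 1.54×10⁻¹¹ V²
V_n = √(1.54×10⁻¹¹) = 3.92×10⁻⁶ V = 3.92 µV

3.92 µV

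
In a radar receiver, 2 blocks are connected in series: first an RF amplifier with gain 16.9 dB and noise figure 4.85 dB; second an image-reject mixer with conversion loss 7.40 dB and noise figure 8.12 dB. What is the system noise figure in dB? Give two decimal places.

5.01 dB

Convert to linear (a loss of L dB is a gain of −L dB): F_i = 10^(NF_i/10), G_i = 10^(G_i,dB/10)
  Stage 1: F_1 = 10^(4.85/10) = 3.055, G_1 = 10^(16.9/10) = 48.98
  Stage 2: F_2 = 10^(8.12/10) = 6.486, G_2 = 10^(−7.40/10) = 0.1820
Friis cascade:
  F = 3.055 + (6.486 − 1)/48.98 = 3.167
NF = 10 log₁₀(3.167) = 5.01 dB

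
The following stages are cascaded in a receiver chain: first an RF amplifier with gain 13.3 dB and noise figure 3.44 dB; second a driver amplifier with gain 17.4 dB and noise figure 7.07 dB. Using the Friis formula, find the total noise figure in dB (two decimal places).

Convert to linear (a loss of L dB is a gain of −L dB): F_i = 10^(NF_i/10), G_i = 10^(G_i,dB/10)
  Stage 1: F_1 = 10^(3.44/10) = 2.208, G_1 = 10^(13.3/10) = 21.38
  Stage 2: F_2 = 10^(7.07/10) = 5.093, G_2 = 10^(17.4/10) = 54.95
Friis cascade:
  F = 2.208 + (5.093 − 1)/21.38 = 2.399
NF = 10 log₁₀(2.399) = 3.80 dB

3.80 dB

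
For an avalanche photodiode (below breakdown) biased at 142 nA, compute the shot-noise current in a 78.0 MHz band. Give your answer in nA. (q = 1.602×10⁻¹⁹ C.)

I_n = √(2qI·B)
2qI·B = 2 × 1.602×10⁻¹⁹ × 1.42×10⁻⁷ × 7.80×10⁷ = 3.55×10⁻¹⁸ A²
I_n = √(3.55×10⁻¹⁸) = 1.88×10⁻⁹ A = 1.88 nA

1.88 nA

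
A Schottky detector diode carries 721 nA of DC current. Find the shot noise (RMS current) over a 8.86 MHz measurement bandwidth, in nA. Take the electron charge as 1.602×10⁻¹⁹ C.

1.43 nA

I_n = √(2qI·B)
2qI·B = 2 × 1.602×10⁻¹⁹ × 7.21×10⁻⁷ × 8.86×10⁶ = 2.05×10⁻¹⁸ A²
I_n = √(2.05×10⁻¹⁸) = 1.43×10⁻⁹ A = 1.43 nA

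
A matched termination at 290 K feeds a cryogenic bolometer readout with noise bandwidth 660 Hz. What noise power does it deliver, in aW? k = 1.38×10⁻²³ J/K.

2.64 aW

P_n = kTB = 1.38×10⁻²³ × 290 × 6.60×10² = 2.64×10⁻¹⁸ W = 2.64 aW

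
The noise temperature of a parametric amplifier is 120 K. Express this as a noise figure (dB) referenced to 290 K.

1.50 dB

F = 1 + T_e/T₀ = 1 + 120/290 = 1.41379
NF = 10 log₁₀(1.41379) = 1.50 dB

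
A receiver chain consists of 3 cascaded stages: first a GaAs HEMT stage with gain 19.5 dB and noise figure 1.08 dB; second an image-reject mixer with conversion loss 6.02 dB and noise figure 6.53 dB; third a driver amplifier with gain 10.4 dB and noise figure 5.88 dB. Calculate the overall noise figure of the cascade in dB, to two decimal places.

Convert to linear (a loss of L dB is a gain of −L dB): F_i = 10^(NF_i/10), G_i = 10^(G_i,dB/10)
  Stage 1: F_1 = 10^(1.08/10) = 1.282, G_1 = 10^(19.5/10) = 89.13
  Stage 2: F_2 = 10^(6.53/10) = 4.498, G_2 = 10^(−6.02/10) = 0.2500
  Stage 3: F_3 = 10^(5.88/10) = 3.873, G_3 = 10^(10.4/10) = 10.96
Friis cascade:
  F = 1.282 + (4.498 − 1)/89.13 + (3.873 − 1)/22.28 = 1.450
NF = 10 log₁₀(1.450) = 1.62 dB

1.62 dB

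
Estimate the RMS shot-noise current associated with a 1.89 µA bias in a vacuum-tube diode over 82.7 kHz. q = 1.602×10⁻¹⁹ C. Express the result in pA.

224 pA

I_n = √(2qI·B)
2qI·B = 2 × 1.602×10⁻¹⁹ × 1.89×10⁻⁶ × 8.27×10⁴ = 5.01×10⁻²⁰ A²
I_n = √(5.01×10⁻²⁰) = 2.24×10⁻¹⁰ A = 224 pA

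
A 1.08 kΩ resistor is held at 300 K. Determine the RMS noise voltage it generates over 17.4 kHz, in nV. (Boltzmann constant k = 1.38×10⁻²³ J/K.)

V_n = √(4kTRB)
4kTRB = 4 × 1.38×10⁻²³ × 300 × 1.08×10³ × 1.74×10⁴ = 3.11×10⁻¹³ V²
V_n = √(3.11×10⁻¹³) = 5.58×10⁻⁷ V = 558 nV

558 nV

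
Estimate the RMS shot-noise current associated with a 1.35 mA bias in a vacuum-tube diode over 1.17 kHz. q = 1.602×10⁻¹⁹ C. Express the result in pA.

711 pA

I_n = √(2qI·B)
2qI·B = 2 × 1.602×10⁻¹⁹ × 1.35×10⁻³ × 1.17×10³ = 5.06×10⁻¹⁹ A²
I_n = √(5.06×10⁻¹⁹) = 7.11×10⁻¹⁰ A = 711 pA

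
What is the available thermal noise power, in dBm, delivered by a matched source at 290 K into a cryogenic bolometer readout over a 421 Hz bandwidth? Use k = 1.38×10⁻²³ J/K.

−147.7 dBm

P_n = kTB = 1.38×10⁻²³ × 290 × 4.21×10² = 1.68×10⁻¹⁸ W
In dBm: 10 log₁₀(1.68×10⁻¹⁸ / 10⁻³) = −147.7 dBm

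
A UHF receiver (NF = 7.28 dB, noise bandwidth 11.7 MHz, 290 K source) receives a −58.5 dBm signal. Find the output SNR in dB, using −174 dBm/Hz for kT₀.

37.5 dB

Noise floor: N = −174 + 10 log₁₀(B) + NF
10 log₁₀(1.17×10⁷) = 70.68 dB
N = −174 + 70.68 + 7.28 = −96.04 dBm
SNR = P_sig − N = −58.5 − (−96.04) = 37.54 dB → 37.5 dB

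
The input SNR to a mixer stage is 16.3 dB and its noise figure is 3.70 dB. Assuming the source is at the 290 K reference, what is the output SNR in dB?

By definition F = SNR_in/SNR_out, so in dB: SNR_out = SNR_in − NF
SNR_out = 16.3 − 3.70 = 12.60 dB

12.60 dB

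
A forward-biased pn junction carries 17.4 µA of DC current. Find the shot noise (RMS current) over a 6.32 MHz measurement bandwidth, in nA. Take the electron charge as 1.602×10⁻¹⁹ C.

5.94 nA

I_n = √(2qI·B)
2qI·B = 2 × 1.602×10⁻¹⁹ × 1.74×10⁻⁵ × 6.32×10⁶ = 3.52×10⁻¹⁷ A²
I_n = √(3.52×10⁻¹⁷) = 5.94×10⁻⁹ A = 5.94 nA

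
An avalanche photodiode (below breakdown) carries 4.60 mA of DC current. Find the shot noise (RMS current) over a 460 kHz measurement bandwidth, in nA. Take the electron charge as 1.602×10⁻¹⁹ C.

I_n = √(2qI·B)
2qI·B = 2 × 1.602×10⁻¹⁹ × 4.60×10⁻³ × 4.60×10⁵ = 6.78×10⁻¹⁶ A²
I_n = √(6.78×10⁻¹⁶) = 2.60×10⁻⁸ A = 26.0 nA

26.0 nA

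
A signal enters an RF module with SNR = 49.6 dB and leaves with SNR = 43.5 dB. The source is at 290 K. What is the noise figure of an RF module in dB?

NF (dB) = SNR_in(dB) − SNR_out(dB) when the source is at T₀
NF = 49.6 − 43.5 = 6.1 dB

6.1 dB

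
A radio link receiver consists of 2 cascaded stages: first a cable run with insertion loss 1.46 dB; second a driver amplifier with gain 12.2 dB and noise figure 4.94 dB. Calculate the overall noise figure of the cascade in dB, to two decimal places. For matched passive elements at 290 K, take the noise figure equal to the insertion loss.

6.40 dB

Convert to linear (a loss of L dB is a gain of −L dB): F_i = 10^(NF_i/10), G_i = 10^(G_i,dB/10)
  Stage 1: F_1 = 10^(1.46/10) = 1.400, G_1 = 10^(−1.46/10) = 0.7145
  Stage 2: F_2 = 10^(4.94/10) = 3.119, G_2 = 10^(12.2/10) = 16.60
Friis cascade:
  F = 1.400 + (3.119 − 1)/0.7145 = 4.365
NF = 10 log₁₀(4.365) = 6.40 dB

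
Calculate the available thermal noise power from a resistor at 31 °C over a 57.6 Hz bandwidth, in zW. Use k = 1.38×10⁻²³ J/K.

242 zW

T = 31 °C + 273.15 = 304.15 K
P_n = kTB = 1.38×10⁻²³ × 304.15 × 5.76×10¹ = 2.42×10⁻¹⁹ W = 242 zW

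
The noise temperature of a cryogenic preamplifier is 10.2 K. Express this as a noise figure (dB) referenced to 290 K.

0.150 dB

F = 1 + T_e/T₀ = 1 + 10.2/290 = 1.03517
NF = 10 log₁₀(1.03517) = 0.150 dB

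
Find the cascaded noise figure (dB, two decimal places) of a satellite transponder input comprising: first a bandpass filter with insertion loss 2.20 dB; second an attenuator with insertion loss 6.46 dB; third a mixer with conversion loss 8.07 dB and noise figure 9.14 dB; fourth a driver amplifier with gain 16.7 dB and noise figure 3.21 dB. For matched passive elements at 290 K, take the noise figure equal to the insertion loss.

20.48 dB

Convert to linear (a loss of L dB is a gain of −L dB): F_i = 10^(NF_i/10), G_i = 10^(G_i,dB/10)
  Stage 1: F_1 = 10^(2.20/10) = 1.660, G_1 = 10^(−2.20/10) = 0.6026
  Stage 2: F_2 = 10^(6.46/10) = 4.426, G_2 = 10^(−6.46/10) = 0.2259
  Stage 3: F_3 = 10^(9.14/10) = 8.204, G_3 = 10^(−8.07/10) = 0.1560
  Stage 4: F_4 = 10^(3.21/10) = 2.094, G_4 = 10^(16.7/10) = 46.77
Friis cascade:
  F = 1.660 + (4.426 − 1)/0.6026 + (8.204 − 1)/0.1361 + (2.094 − 1)/0.02123 = 111.8
NF = 10 log₁₀(111.8) = 20.48 dB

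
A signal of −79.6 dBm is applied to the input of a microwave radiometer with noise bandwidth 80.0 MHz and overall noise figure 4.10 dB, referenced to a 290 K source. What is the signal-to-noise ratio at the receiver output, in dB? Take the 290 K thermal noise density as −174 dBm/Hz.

11.3 dB

Noise floor: N = −174 + 10 log₁₀(B) + NF
10 log₁₀(8.00×10⁷) = 79.03 dB
N = −174 + 79.03 + 4.10 = −90.87 dBm
SNR = P_sig − N = −79.6 − (−90.87) = 11.27 dB → 11.3 dB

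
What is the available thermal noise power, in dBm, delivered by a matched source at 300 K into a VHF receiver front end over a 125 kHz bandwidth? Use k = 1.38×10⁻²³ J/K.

P_n = kTB = 1.38×10⁻²³ × 300 × 1.25×10⁵ = 5.18×10⁻¹⁶ W
In dBm: 10 log₁₀(5.18×10⁻¹⁶ / 10⁻³) = −122.9 dBm

−122.9 dBm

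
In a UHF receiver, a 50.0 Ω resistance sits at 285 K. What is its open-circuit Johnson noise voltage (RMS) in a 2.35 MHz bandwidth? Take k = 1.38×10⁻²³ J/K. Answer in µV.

V_n = √(4kTRB)
4kTRB = 4 × 1.38×10⁻²³ × 285 × 5.00×10¹ × 2.35×10⁶ = 1.85×10⁻¹² V²
V_n = √(1.85×10⁻¹²) = 1.36×10⁻⁶ V = 1.36 µV

1.36 µV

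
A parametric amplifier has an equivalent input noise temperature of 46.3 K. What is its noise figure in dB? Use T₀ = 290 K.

F = 1 + T_e/T₀ = 1 + 46.3/290 = 1.15966
NF = 10 log₁₀(1.15966) = 0.643 dB

0.643 dB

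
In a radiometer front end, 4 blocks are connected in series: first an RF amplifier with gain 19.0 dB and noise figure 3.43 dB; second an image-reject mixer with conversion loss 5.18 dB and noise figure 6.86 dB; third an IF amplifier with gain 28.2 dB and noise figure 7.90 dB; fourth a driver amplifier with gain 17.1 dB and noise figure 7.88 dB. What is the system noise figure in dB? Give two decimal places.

3.92 dB

Convert to linear (a loss of L dB is a gain of −L dB): F_i = 10^(NF_i/10), G_i = 10^(G_i,dB/10)
  Stage 1: F_1 = 10^(3.43/10) = 2.203, G_1 = 10^(19.0/10) = 79.43
  Stage 2: F_2 = 10^(6.86/10) = 4.853, G_2 = 10^(−5.18/10) = 0.3034
  Stage 3: F_3 = 10^(7.90/10) = 6.166, G_3 = 10^(28.2/10) = 660.7
  Stage 4: F_4 = 10^(7.88/10) = 6.138, G_4 = 10^(17.1/10) = 51.29
Friis cascade:
  F = 2.203 + (4.853 − 1)/79.43 + (6.166 − 1)/24.10 + (6.138 − 1)/1.592×10⁴ = 2.466
NF = 10 log₁₀(2.466) = 3.92 dB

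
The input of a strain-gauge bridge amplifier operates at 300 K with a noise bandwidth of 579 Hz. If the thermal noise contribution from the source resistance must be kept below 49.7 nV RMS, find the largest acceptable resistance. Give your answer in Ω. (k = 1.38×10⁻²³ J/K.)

258 Ω

Johnson–Nyquist: V_n = √(4kTRB) ⇒ R = V_n² / (4kTB)
4kTB = 4 × 1.38×10⁻²³ × 300 × 5.79×10² = 9.59×10⁻¹⁸
R = (4.97×10⁻⁸)² / 9.59×10⁻¹⁸ = 2.58×10² Ω = 258 Ω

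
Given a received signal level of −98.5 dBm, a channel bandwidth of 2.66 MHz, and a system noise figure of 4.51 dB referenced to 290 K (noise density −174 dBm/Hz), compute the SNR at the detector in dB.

Noise floor: N = −174 + 10 log₁₀(B) + NF
10 log₁₀(2.66×10⁶) = 64.25 dB
N = −174 + 64.25 + 4.51 = −105.24 dBm
SNR = P_sig − N = −98.5 − (−105.24) = 6.74 dB → 6.7 dB

6.7 dB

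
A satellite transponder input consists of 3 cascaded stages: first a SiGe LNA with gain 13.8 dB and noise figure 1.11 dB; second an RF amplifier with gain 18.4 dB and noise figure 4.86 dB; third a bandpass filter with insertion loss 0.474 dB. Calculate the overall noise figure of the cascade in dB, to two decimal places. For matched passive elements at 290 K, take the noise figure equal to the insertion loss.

Convert to linear (a loss of L dB is a gain of −L dB): F_i = 10^(NF_i/10), G_i = 10^(G_i,dB/10)
  Stage 1: F_1 = 10^(1.11/10) = 1.291, G_1 = 10^(13.8/10) = 23.99
  Stage 2: F_2 = 10^(4.86/10) = 3.062, G_2 = 10^(18.4/10) = 69.18
  Stage 3: F_3 = 10^(0.474/10) = 1.115, G_3 = 10^(−0.474/10) = 0.8966
Friis cascade:
  F = 1.291 + (3.062 − 1)/23.99 + (1.115 − 1)/1660 = 1.377
NF = 10 log₁₀(1.377) = 1.39 dB

1.39 dB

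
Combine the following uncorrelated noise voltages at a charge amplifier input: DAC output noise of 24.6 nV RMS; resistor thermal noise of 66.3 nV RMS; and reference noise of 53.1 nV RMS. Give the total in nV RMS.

Uncorrelated sources add in power (mean-square): V_tot = √(ΣV_i²)
V_tot = √[(2.46×10⁻⁸)² + (6.63×10⁻⁸)² + (5.31×10⁻⁸)²] = 8.84×10⁻⁸ V = 88.4 nV

88.4 nV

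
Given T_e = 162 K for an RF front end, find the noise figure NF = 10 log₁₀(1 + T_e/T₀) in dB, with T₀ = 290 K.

1.93 dB

F = 1 + T_e/T₀ = 1 + 162/290 = 1.55862
NF = 10 log₁₀(1.55862) = 1.93 dB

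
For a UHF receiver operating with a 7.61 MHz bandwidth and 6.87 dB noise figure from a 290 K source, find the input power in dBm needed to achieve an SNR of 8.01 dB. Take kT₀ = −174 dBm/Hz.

Sensitivity = −174 + 10 log₁₀(B) + NF + SNR_min
= −174 + 68.81 + 6.87 + 8.01
= −90.31 dBm → −90.3 dBm

−90.3 dBm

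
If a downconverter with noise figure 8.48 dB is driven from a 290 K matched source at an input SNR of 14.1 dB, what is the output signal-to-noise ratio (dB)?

By definition F = SNR_in/SNR_out, so in dB: SNR_out = SNR_in − NF
SNR_out = 14.1 − 8.48 = 5.62 dB

5.62 dB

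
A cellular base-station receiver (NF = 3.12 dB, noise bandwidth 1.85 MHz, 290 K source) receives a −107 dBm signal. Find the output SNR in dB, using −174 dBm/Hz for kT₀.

1.2 dB

Noise floor: N = −174 + 10 log₁₀(B) + NF
10 log₁₀(1.85×10⁶) = 62.67 dB
N = −174 + 62.67 + 3.12 = −108.21 dBm
SNR = P_sig − N = −107 − (−108.21) = 1.21 dB → 1.2 dB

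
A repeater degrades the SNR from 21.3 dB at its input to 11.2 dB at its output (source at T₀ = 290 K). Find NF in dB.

10.1 dB

NF (dB) = SNR_in(dB) − SNR_out(dB) when the source is at T₀
NF = 21.3 − 11.2 = 10.1 dB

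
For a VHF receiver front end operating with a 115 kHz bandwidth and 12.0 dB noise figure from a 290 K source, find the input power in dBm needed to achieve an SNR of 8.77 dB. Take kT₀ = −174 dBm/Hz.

Sensitivity = −174 + 10 log₁₀(B) + NF + SNR_min
= −174 + 50.61 + 12.0 + 8.77
= −102.62 dBm → −102.6 dBm

−102.6 dBm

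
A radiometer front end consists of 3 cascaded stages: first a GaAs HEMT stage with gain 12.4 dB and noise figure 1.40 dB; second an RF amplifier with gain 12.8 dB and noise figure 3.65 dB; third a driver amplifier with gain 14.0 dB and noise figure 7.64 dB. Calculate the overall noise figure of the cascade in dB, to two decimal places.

Convert to linear (a loss of L dB is a gain of −L dB): F_i = 10^(NF_i/10), G_i = 10^(G_i,dB/10)
  Stage 1: F_1 = 10^(1.40/10) = 1.380, G_1 = 10^(12.4/10) = 17.38
  Stage 2: F_2 = 10^(3.65/10) = 2.317, G_2 = 10^(12.8/10) = 19.05
  Stage 3: F_3 = 10^(7.64/10) = 5.808, G_3 = 10^(14.0/10) = 25.12
Friis cascade:
  F = 1.380 + (2.317 − 1)/17.38 + (5.808 − 1)/331.1 = 1.471
NF = 10 log₁₀(1.471) = 1.68 dB

1.68 dB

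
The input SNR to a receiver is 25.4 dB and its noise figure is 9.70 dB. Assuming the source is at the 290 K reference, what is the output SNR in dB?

By definition F = SNR_in/SNR_out, so in dB: SNR_out = SNR_in − NF
SNR_out = 25.4 − 9.70 = 15.70 dB

15.70 dB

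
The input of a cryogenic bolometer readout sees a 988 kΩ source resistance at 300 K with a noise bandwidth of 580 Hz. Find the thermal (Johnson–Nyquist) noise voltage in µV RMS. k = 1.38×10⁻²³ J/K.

V_n = √(4kTRB)
4kTRB = 4 × 1.38×10⁻²³ × 300 × 9.88×10⁵ × 5.80×10² = 9.49×10⁻¹² V²
V_n = √(9.49×10⁻¹²) = 3.08×10⁻⁶ V = 3.08 µV

3.08 µV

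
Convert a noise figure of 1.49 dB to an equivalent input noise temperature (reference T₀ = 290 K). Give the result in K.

119 K

F = 10^(1.49/10) = 1.40929
T_e = (F − 1)·T₀ = (1.40929 − 1) × 290 = 119 K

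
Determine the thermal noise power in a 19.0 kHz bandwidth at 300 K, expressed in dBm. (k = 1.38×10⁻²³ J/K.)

−131.0 dBm

P_n = kTB = 1.38×10⁻²³ × 300 × 1.90×10⁴ = 7.87×10⁻¹⁷ W
In dBm: 10 log₁₀(7.87×10⁻¹⁷ / 10⁻³) = −131.0 dBm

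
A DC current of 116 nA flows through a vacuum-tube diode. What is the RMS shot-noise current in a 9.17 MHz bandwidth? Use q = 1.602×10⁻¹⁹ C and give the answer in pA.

584 pA

I_n = √(2qI·B)
2qI·B = 2 × 1.602×10⁻¹⁹ × 1.16×10⁻⁷ × 9.17×10⁶ = 3.41×10⁻¹⁹ A²
I_n = √(3.41×10⁻¹⁹) = 5.84×10⁻¹⁰ A = 584 pA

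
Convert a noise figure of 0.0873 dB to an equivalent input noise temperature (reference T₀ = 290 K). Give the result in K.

F = 10^(0.0873/10) = 1.0203
T_e = (F − 1)·T₀ = (1.0203 − 1) × 290 = 5.89 K

5.89 K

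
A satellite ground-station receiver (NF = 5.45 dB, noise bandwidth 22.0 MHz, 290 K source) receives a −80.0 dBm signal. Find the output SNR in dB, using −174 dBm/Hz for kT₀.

15.1 dB

Noise floor: N = −174 + 10 log₁₀(B) + NF
10 log₁₀(2.20×10⁷) = 73.42 dB
N = −174 + 73.42 + 5.45 = −95.13 dBm
SNR = P_sig − N = −80.0 − (−95.13) = 15.13 dB → 15.1 dB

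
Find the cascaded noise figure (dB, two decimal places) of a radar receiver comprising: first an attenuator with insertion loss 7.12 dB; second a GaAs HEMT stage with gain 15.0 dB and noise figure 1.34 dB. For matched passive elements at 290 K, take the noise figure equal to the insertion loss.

8.46 dB

Convert to linear (a loss of L dB is a gain of −L dB): F_i = 10^(NF_i/10), G_i = 10^(G_i,dB/10)
  Stage 1: F_1 = 10^(7.12/10) = 5.152, G_1 = 10^(−7.12/10) = 0.1941
  Stage 2: F_2 = 10^(1.34/10) = 1.361, G_2 = 10^(15.0/10) = 31.62
Friis cascade:
  F = 5.152 + (1.361 − 1)/0.1941 = 7.015
NF = 10 log₁₀(7.015) = 8.46 dB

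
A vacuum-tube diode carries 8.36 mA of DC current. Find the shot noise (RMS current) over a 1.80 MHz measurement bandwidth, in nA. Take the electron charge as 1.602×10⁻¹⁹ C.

I_n = √(2qI·B)
2qI·B = 2 × 1.602×10⁻¹⁹ × 8.36×10⁻³ × 1.80×10⁶ = 4.82×10⁻¹⁵ A²
I_n = √(4.82×10⁻¹⁵) = 6.94×10⁻⁸ A = 69.4 nA

69.4 nA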